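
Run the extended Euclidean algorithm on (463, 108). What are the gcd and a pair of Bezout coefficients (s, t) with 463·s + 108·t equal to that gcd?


Euclidean algorithm on (463, 108) — divide until remainder is 0:
  463 = 4 · 108 + 31
  108 = 3 · 31 + 15
  31 = 2 · 15 + 1
  15 = 15 · 1 + 0
gcd(463, 108) = 1.
Track Bezout coefficients alongside the remainders: start with r₀ = 463 = a·1 + b·0 (s = 1, t = 0) and r₁ = 108 = a·0 + b·1 (s = 0, t = 1); each new remainder r_{k+1} = r_{k-1} − q_k·r_k inherits s_{k+1} = s_{k-1} − q_k·s_k, t_{k+1} = t_{k-1} − q_k·t_k, so r_k = a·s_k + b·t_k at every step:
  q = 4: r = 31, s = 1 − 4·0 = 1, t = 0 − 4·1 = -4  (check: 463·1 + 108·(-4) = 31)
  q = 3: r = 15, s = 0 − 3·1 = -3, t = 1 − 3·(-4) = 13  (check: 463·(-3) + 108·13 = 15)
  q = 2: r = 1, s = 1 − 2·(-3) = 7, t = -4 − 2·13 = -30  (check: 463·7 + 108·(-30) = 1)
The row with r = 1 (the gcd) gives the Bezout coefficients s = 7, t = -30.
Result: 463 · (7) + 108 · (-30) = 1.

gcd(463, 108) = 1; s = 7, t = -30 (check: 463·7 + 108·(-30) = 1).


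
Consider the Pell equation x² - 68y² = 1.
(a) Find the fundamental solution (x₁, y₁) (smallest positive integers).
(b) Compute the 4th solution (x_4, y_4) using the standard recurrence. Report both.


Step 1: Find the fundamental solution (x₁, y₁) of x² - 68y² = 1.
  Expand √68 as a continued fraction. a₀ = ⌊√68⌋ = 8; iterate m_{k+1} = d_k·a_k − m_k, d_{k+1} = (68 − m_{k+1}²)/d_k, a_{k+1} = ⌊(a₀ + m_{k+1})/d_{k+1}⌋ (starting m₀ = 0, d₀ = 1), with convergents p_k = a_k·p_{k-1} + p_{k-2}, q_k = a_k·q_{k-1} + q_{k-2} (p₋₁ = 1, q₋₁ = 0):
  k = 0: a₀ = 8; p₀/q₀ = 8/1; p₀² − 68·q₀² = 64 − 68 = -4.
  k = 1: m = 8, d = 4, a = ⌊(8 + 8)/4⌋ = 4; p/q = (4·8 + 1)/(4·1 + 0) = 33/4; p² − 68·q² = 1089 − 1088 = 1.
  The first convergent with p² − 68·q² = 1 gives the fundamental solution (x₁, y₁) = (33, 4).
Step 2: Apply the recurrence (x_{n+1}, y_{n+1}) = (x₁x_n + 68y₁y_n, x₁y_n + y₁x_n) repeatedly.
  From (x_1, y_1) = (33, 4): x_2 = 33·33 + 68·4·4 = 2177; y_2 = 33·4 + 4·33 = 264.
  From (x_2, y_2) = (2177, 264): x_3 = 33·2177 + 68·4·264 = 143649; y_3 = 33·264 + 4·2177 = 17420.
  From (x_3, y_3) = (143649, 17420): x_4 = 33·143649 + 68·4·17420 = 9478657; y_4 = 33·17420 + 4·143649 = 1149456.
Step 3: Verify x_4² - 68·y_4² = 89844938523649 - 89844938523648 = 1 (should be 1). ✓

(x_1, y_1) = (33, 4); (x_4, y_4) = (9478657, 1149456).


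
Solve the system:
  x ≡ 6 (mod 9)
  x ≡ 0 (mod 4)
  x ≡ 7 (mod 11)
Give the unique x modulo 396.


Moduli 9, 4, 11 are pairwise coprime; by CRT there is a unique solution modulo M = 9 · 4 · 11 = 396.
Solve pairwise, accumulating the modulus:
  Start with x ≡ 6 (mod 9).
  Combine with x ≡ 0 (mod 4): since gcd(9, 4) = 1, we get a unique residue mod 36.
    Write x = 6 + 9·t and substitute into x ≡ 0 (mod 4): 9·t ≡ 0 − 6 = -6 (mod 4).
    Reduce coefficients mod 4: 1·t ≡ 2 (mod 4).
    So t ≡ 2 (mod 4).
    Then x = 6 + 9·2 = 24, valid modulo lcm(9, 4) = 36: x ≡ 24 (mod 36).
  Combine with x ≡ 7 (mod 11): since gcd(36, 11) = 1, we get a unique residue mod 396.
    Write x = 24 + 36·t and substitute into x ≡ 7 (mod 11): 36·t ≡ 7 − 24 = -17 (mod 11).
    Reduce coefficients mod 11: 3·t ≡ 5 (mod 11).
    The inverse of 3 mod 11 is 4 (since 3·4 = 12 = 1·11 + 1), so t ≡ 4·5 = 20 ≡ 9 (mod 11).
    Then x = 24 + 36·9 = 348, valid modulo lcm(36, 11) = 396: x ≡ 348 (mod 396).
Verify: 348 mod 9 = 6 ✓, 348 mod 4 = 0 ✓, 348 mod 11 = 7 ✓.

x ≡ 348 (mod 396).


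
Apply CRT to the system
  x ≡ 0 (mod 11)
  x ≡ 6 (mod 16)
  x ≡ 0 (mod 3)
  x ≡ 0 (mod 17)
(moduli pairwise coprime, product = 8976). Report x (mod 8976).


Product of moduli M = 11 · 16 · 3 · 17 = 8976.
Merge one congruence at a time:
  Start: x ≡ 0 (mod 11).
  Combine with x ≡ 6 (mod 16); new modulus lcm = 176.
    Write x = 0 + 11·t and substitute into x ≡ 6 (mod 16): 11·t ≡ 6 − 0 = 6 (mod 16).
    The inverse of 11 mod 16 is 3 (since 11·3 = 33 = 2·16 + 1), so t ≡ 3·6 = 18 ≡ 2 (mod 16).
    Then x = 0 + 11·2 = 22, valid modulo lcm(11, 16) = 176: x ≡ 22 (mod 176).
  Combine with x ≡ 0 (mod 3); new modulus lcm = 528.
    Write x = 22 + 176·t and substitute into x ≡ 0 (mod 3): 176·t ≡ 0 − 22 = -22 (mod 3).
    Reduce coefficients mod 3: 2·t ≡ 2 (mod 3).
    The inverse of 2 mod 3 is 2 (since 2·2 = 4 = 1·3 + 1), so t ≡ 2·2 = 4 ≡ 1 (mod 3).
    Then x = 22 + 176·1 = 198, valid modulo lcm(176, 3) = 528: x ≡ 198 (mod 528).
  Combine with x ≡ 0 (mod 17); new modulus lcm = 8976.
    Write x = 198 + 528·t and substitute into x ≡ 0 (mod 17): 528·t ≡ 0 − 198 = -198 (mod 17).
    Reduce coefficients mod 17: 1·t ≡ 6 (mod 17).
    So t ≡ 6 (mod 17).
    Then x = 198 + 528·6 = 3366, valid modulo lcm(528, 17) = 8976: x ≡ 3366 (mod 8976).
Verify against each original: 3366 mod 11 = 0, 3366 mod 16 = 6, 3366 mod 3 = 0, 3366 mod 17 = 0.

x ≡ 3366 (mod 8976).


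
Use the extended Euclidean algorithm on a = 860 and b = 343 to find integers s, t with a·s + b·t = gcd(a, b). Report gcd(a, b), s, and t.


Euclidean algorithm on (860, 343) — divide until remainder is 0:
  860 = 2 · 343 + 174
  343 = 1 · 174 + 169
  174 = 1 · 169 + 5
  169 = 33 · 5 + 4
  5 = 1 · 4 + 1
  4 = 4 · 1 + 0
gcd(860, 343) = 1.
Track Bezout coefficients alongside the remainders: start with r₀ = 860 = a·1 + b·0 (s = 1, t = 0) and r₁ = 343 = a·0 + b·1 (s = 0, t = 1); each new remainder r_{k+1} = r_{k-1} − q_k·r_k inherits s_{k+1} = s_{k-1} − q_k·s_k, t_{k+1} = t_{k-1} − q_k·t_k, so r_k = a·s_k + b·t_k at every step:
  q = 2: r = 174, s = 1 − 2·0 = 1, t = 0 − 2·1 = -2  (check: 860·1 + 343·(-2) = 174)
  q = 1: r = 169, s = 0 − 1·1 = -1, t = 1 − 1·(-2) = 3  (check: 860·(-1) + 343·3 = 169)
  q = 1: r = 5, s = 1 − 1·(-1) = 2, t = -2 − 1·3 = -5  (check: 860·2 + 343·(-5) = 5)
  q = 33: r = 4, s = -1 − 33·2 = -67, t = 3 − 33·(-5) = 168  (check: 860·(-67) + 343·168 = 4)
  q = 1: r = 1, s = 2 − 1·(-67) = 69, t = -5 − 1·168 = -173  (check: 860·69 + 343·(-173) = 1)
The row with r = 1 (the gcd) gives the Bezout coefficients s = 69, t = -173.
Result: 860 · (69) + 343 · (-173) = 1.

gcd(860, 343) = 1; s = 69, t = -173 (check: 860·69 + 343·(-173) = 1).


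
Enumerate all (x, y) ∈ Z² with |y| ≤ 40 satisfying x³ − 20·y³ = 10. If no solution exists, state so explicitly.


The equation is x³ - 20y³ = 10. For fixed y, x³ = 20·y³ + 10, so a solution requires the RHS to be a perfect cube.
Strategy: iterate y from -40 to 40, compute RHS = 20·y³ + 10, and check whether it is a (positive or negative) perfect cube.
Check small values of y:
  y = 0: RHS = 10 is not a perfect cube.
  y = 1: RHS = 30 is not a perfect cube.
  y = -1: RHS = -10 is not a perfect cube.
  y = 2: RHS = 170 is not a perfect cube.
  y = -2: RHS = -150 is not a perfect cube.
  y = 3: RHS = 550 is not a perfect cube.
  y = -3: RHS = -530 is not a perfect cube.
Continuing the search up to |y| = 40 finds no solutions either.
No (x, y) in the scanned range satisfies the equation.

No integer solutions with |y| ≤ 40.


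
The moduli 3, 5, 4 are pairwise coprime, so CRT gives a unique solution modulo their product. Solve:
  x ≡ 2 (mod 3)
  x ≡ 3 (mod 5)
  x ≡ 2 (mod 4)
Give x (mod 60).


Moduli 3, 5, 4 are pairwise coprime; by CRT there is a unique solution modulo M = 3 · 5 · 4 = 60.
Solve pairwise, accumulating the modulus:
  Start with x ≡ 2 (mod 3).
  Combine with x ≡ 3 (mod 5): since gcd(3, 5) = 1, we get a unique residue mod 15.
    Write x = 2 + 3·t and substitute into x ≡ 3 (mod 5): 3·t ≡ 3 − 2 = 1 (mod 5).
    The inverse of 3 mod 5 is 2 (since 3·2 = 6 = 1·5 + 1), so t ≡ 2·1 = 2 ≡ 2 (mod 5).
    Then x = 2 + 3·2 = 8, valid modulo lcm(3, 5) = 15: x ≡ 8 (mod 15).
  Combine with x ≡ 2 (mod 4): since gcd(15, 4) = 1, we get a unique residue mod 60.
    Write x = 8 + 15·t and substitute into x ≡ 2 (mod 4): 15·t ≡ 2 − 8 = -6 (mod 4).
    Reduce coefficients mod 4: 3·t ≡ 2 (mod 4).
    The inverse of 3 mod 4 is 3 (since 3·3 = 9 = 2·4 + 1), so t ≡ 3·2 = 6 ≡ 2 (mod 4).
    Then x = 8 + 15·2 = 38, valid modulo lcm(15, 4) = 60: x ≡ 38 (mod 60).
Verify: 38 mod 3 = 2 ✓, 38 mod 5 = 3 ✓, 38 mod 4 = 2 ✓.

x ≡ 38 (mod 60).


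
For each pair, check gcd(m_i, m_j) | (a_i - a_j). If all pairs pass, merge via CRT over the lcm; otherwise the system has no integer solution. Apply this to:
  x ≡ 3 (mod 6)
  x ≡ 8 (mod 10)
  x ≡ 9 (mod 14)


Moduli 6, 10, 14 are not pairwise coprime, so CRT works modulo lcm(m_i) when all pairwise compatibility conditions hold.
Pairwise compatibility: gcd(m_i, m_j) must divide a_i - a_j for every pair.
Merge one congruence at a time:
  Start: x ≡ 3 (mod 6).
  Combine with x ≡ 8 (mod 10): gcd(6, 10) = 2, and 8 - 3 = 5 is NOT divisible by 2.
    ⇒ system is inconsistent (no integer solution).

No solution (the system is inconsistent).


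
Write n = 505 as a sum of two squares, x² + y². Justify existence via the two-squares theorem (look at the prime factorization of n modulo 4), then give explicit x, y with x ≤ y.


Step 1: Factor n = 505 = 5 · 101.
Step 2: Check the mod-4 condition on each prime factor: 5 ≡ 1 (mod 4), exponent 1; 101 ≡ 1 (mod 4), exponent 1.
All primes ≡ 3 (mod 4) appear to even exponent (or don't appear), so by the two-squares theorem n IS expressible as a sum of two squares.
Step 3: Build a representation. Here n = 5 · 101 is a product of primes ≡ 1 (mod 4). Each prime p ≡ 1 (mod 4) is itself a sum of two squares; find a² by testing p − a² for a perfect square:
  5: 5 − 1² = 4 = 2² ⇒ 5 = 1² + 2².
  101: 101 − 1² = 100 = 10² ⇒ 101 = 1² + 10².
  Combine using the Brahmagupta–Fibonacci identity (a² + b²)(c² + d²) = (ac − bd)² + (ad + bc)² = (ac + bd)² + (ad − bc)²:
  5 · 101 = 505: from (1² + 2²)(1² + 10²), take (1·1 − 2·10, 1·10 + 2·1) = (1 − 20, 10 + 2) = (-19, 12); dropping signs (only squares matter) gives (19, 12); check 19² + 12² = 361 + 144 = 505 ✓.
Step 4: Order so x ≤ y and verify: 12² + 19² = 144 + 361 = 505 = n. ✓

n = 505 = 12² + 19² (one valid representation with x ≤ y).


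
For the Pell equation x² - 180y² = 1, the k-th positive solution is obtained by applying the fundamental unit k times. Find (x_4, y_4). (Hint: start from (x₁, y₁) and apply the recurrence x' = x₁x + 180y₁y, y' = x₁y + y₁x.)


Step 1: Find the fundamental solution (x₁, y₁) of x² - 180y² = 1.
  Expand √180 as a continued fraction. a₀ = ⌊√180⌋ = 13; iterate m_{k+1} = d_k·a_k − m_k, d_{k+1} = (180 − m_{k+1}²)/d_k, a_{k+1} = ⌊(a₀ + m_{k+1})/d_{k+1}⌋ (starting m₀ = 0, d₀ = 1), with convergents p_k = a_k·p_{k-1} + p_{k-2}, q_k = a_k·q_{k-1} + q_{k-2} (p₋₁ = 1, q₋₁ = 0):
  k = 0: a₀ = 13; p₀/q₀ = 13/1; p₀² − 180·q₀² = 169 − 180 = -11.
  k = 1: m = 13, d = 11, a = ⌊(13 + 13)/11⌋ = 2; p/q = (2·13 + 1)/(2·1 + 0) = 27/2; p² − 180·q² = 729 − 720 = 9.
  k = 2: m = 9, d = 9, a = ⌊(13 + 9)/9⌋ = 2; p/q = (2·27 + 13)/(2·2 + 1) = 67/5; p² − 180·q² = 4489 − 4500 = -11.
  k = 3: m = 9, d = 11, a = ⌊(13 + 9)/11⌋ = 2; p/q = (2·67 + 27)/(2·5 + 2) = 161/12; p² − 180·q² = 25921 − 25920 = 1.
  The first convergent with p² − 180·q² = 1 gives the fundamental solution (x₁, y₁) = (161, 12).
Step 2: Apply the recurrence (x_{n+1}, y_{n+1}) = (x₁x_n + 180y₁y_n, x₁y_n + y₁x_n) repeatedly.
  From (x_1, y_1) = (161, 12): x_2 = 161·161 + 180·12·12 = 51841; y_2 = 161·12 + 12·161 = 3864.
  From (x_2, y_2) = (51841, 3864): x_3 = 161·51841 + 180·12·3864 = 16692641; y_3 = 161·3864 + 12·51841 = 1244196.
  From (x_3, y_3) = (16692641, 1244196): x_4 = 161·16692641 + 180·12·1244196 = 5374978561; y_4 = 161·1244196 + 12·16692641 = 400627248.
Step 3: Verify x_4² - 180·y_4² = 28890394531209630721 - 28890394531209630720 = 1 (should be 1). ✓

(x_1, y_1) = (161, 12); (x_4, y_4) = (5374978561, 400627248).


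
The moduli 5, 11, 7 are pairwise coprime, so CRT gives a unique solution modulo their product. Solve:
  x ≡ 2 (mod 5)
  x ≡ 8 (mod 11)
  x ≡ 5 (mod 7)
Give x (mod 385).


Moduli 5, 11, 7 are pairwise coprime; by CRT there is a unique solution modulo M = 5 · 11 · 7 = 385.
Solve pairwise, accumulating the modulus:
  Start with x ≡ 2 (mod 5).
  Combine with x ≡ 8 (mod 11): since gcd(5, 11) = 1, we get a unique residue mod 55.
    Write x = 2 + 5·t and substitute into x ≡ 8 (mod 11): 5·t ≡ 8 − 2 = 6 (mod 11).
    The inverse of 5 mod 11 is 9 (since 5·9 = 45 = 4·11 + 1), so t ≡ 9·6 = 54 ≡ 10 (mod 11).
    Then x = 2 + 5·10 = 52, valid modulo lcm(5, 11) = 55: x ≡ 52 (mod 55).
  Combine with x ≡ 5 (mod 7): since gcd(55, 7) = 1, we get a unique residue mod 385.
    Write x = 52 + 55·t and substitute into x ≡ 5 (mod 7): 55·t ≡ 5 − 52 = -47 (mod 7).
    Reduce coefficients mod 7: 6·t ≡ 2 (mod 7).
    The inverse of 6 mod 7 is 6 (since 6·6 = 36 = 5·7 + 1), so t ≡ 6·2 = 12 ≡ 5 (mod 7).
    Then x = 52 + 55·5 = 327, valid modulo lcm(55, 7) = 385: x ≡ 327 (mod 385).
Verify: 327 mod 5 = 2 ✓, 327 mod 11 = 8 ✓, 327 mod 7 = 5 ✓.

x ≡ 327 (mod 385).


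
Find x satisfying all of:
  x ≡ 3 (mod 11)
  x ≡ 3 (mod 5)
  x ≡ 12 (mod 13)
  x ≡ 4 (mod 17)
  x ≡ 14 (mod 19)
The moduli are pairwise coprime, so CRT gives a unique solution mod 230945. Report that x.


Product of moduli M = 11 · 5 · 13 · 17 · 19 = 230945.
Merge one congruence at a time:
  Start: x ≡ 3 (mod 11).
  Combine with x ≡ 3 (mod 5); new modulus lcm = 55.
    Write x = 3 + 11·t and substitute into x ≡ 3 (mod 5): 11·t ≡ 3 − 3 = 0 (mod 5).
    Reduce coefficients mod 5: 1·t ≡ 0 (mod 5).
    So t ≡ 0 (mod 5).
    Then x = 3 + 11·0 = 3, valid modulo lcm(11, 5) = 55: x ≡ 3 (mod 55).
  Combine with x ≡ 12 (mod 13); new modulus lcm = 715.
    Write x = 3 + 55·t and substitute into x ≡ 12 (mod 13): 55·t ≡ 12 − 3 = 9 (mod 13).
    Reduce coefficients mod 13: 3·t ≡ 9 (mod 13).
    The inverse of 3 mod 13 is 9 (since 3·9 = 27 = 2·13 + 1), so t ≡ 9·9 = 81 ≡ 3 (mod 13).
    Then x = 3 + 55·3 = 168, valid modulo lcm(55, 13) = 715: x ≡ 168 (mod 715).
  Combine with x ≡ 4 (mod 17); new modulus lcm = 12155.
    Write x = 168 + 715·t and substitute into x ≡ 4 (mod 17): 715·t ≡ 4 − 168 = -164 (mod 17).
    Reduce coefficients mod 17: 1·t ≡ 6 (mod 17).
    So t ≡ 6 (mod 17).
    Then x = 168 + 715·6 = 4458, valid modulo lcm(715, 17) = 12155: x ≡ 4458 (mod 12155).
  Combine with x ≡ 14 (mod 19); new modulus lcm = 230945.
    Write x = 4458 + 12155·t and substitute into x ≡ 14 (mod 19): 12155·t ≡ 14 − 4458 = -4444 (mod 19).
    Reduce coefficients mod 19: 14·t ≡ 2 (mod 19).
    The inverse of 14 mod 19 is 15 (since 14·15 = 210 = 11·19 + 1), so t ≡ 15·2 = 30 ≡ 11 (mod 19).
    Then x = 4458 + 12155·11 = 138163, valid modulo lcm(12155, 19) = 230945: x ≡ 138163 (mod 230945).
Verify against each original: 138163 mod 11 = 3, 138163 mod 5 = 3, 138163 mod 13 = 12, 138163 mod 17 = 4, 138163 mod 19 = 14.

x ≡ 138163 (mod 230945).


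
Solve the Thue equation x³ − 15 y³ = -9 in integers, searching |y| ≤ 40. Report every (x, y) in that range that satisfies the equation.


The equation is x³ - 15y³ = -9. For fixed y, x³ = 15·y³ − 9, so a solution requires the RHS to be a perfect cube.
Strategy: iterate y from -40 to 40, compute RHS = 15·y³ − 9, and check whether it is a (positive or negative) perfect cube.
Check small values of y:
  y = 0: RHS = -9 is not a perfect cube.
  y = 1: RHS = 6 is not a perfect cube.
  y = -1: RHS = -24 is not a perfect cube.
  y = 2: RHS = 111 is not a perfect cube.
  y = -2: RHS = -129 is not a perfect cube.
  y = 3: RHS = 396 is not a perfect cube.
  y = -3: RHS = -414 is not a perfect cube.
Continuing the search up to |y| = 40 finds no solutions either.
No (x, y) in the scanned range satisfies the equation.

No integer solutions with |y| ≤ 40.


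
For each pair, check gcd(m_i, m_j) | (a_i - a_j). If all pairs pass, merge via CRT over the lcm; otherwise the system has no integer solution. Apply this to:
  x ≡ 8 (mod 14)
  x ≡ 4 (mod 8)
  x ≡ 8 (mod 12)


Moduli 14, 8, 12 are not pairwise coprime, so CRT works modulo lcm(m_i) when all pairwise compatibility conditions hold.
Pairwise compatibility: gcd(m_i, m_j) must divide a_i - a_j for every pair.
Merge one congruence at a time:
  Start: x ≡ 8 (mod 14).
  Combine with x ≡ 4 (mod 8): gcd(14, 8) = 2; 4 - 8 = -4, which IS divisible by 2, so compatible.
    Write x = 8 + 14·t and substitute into x ≡ 4 (mod 8): 14·t ≡ 4 − 8 = -4 (mod 8).
    Divide the congruence (and modulus) by g = 2: 7·t ≡ -2 (mod 4).
    Reduce coefficients mod 4: 3·t ≡ 2 (mod 4).
    The inverse of 3 mod 4 is 3 (since 3·3 = 9 = 2·4 + 1), so t ≡ 3·2 = 6 ≡ 2 (mod 4).
    Then x = 8 + 14·2 = 36, valid modulo lcm(14, 8) = 56: x ≡ 36 (mod 56).
  Combine with x ≡ 8 (mod 12): gcd(56, 12) = 4; 8 - 36 = -28, which IS divisible by 4, so compatible.
    Write x = 36 + 56·t and substitute into x ≡ 8 (mod 12): 56·t ≡ 8 − 36 = -28 (mod 12).
    Divide the congruence (and modulus) by g = 4: 14·t ≡ -7 (mod 3).
    Reduce coefficients mod 3: 2·t ≡ 2 (mod 3).
    The inverse of 2 mod 3 is 2 (since 2·2 = 4 = 1·3 + 1), so t ≡ 2·2 = 4 ≡ 1 (mod 3).
    Then x = 36 + 56·1 = 92, valid modulo lcm(56, 12) = 168: x ≡ 92 (mod 168).
Verify: 92 mod 14 = 8, 92 mod 8 = 4, 92 mod 12 = 8.

x ≡ 92 (mod 168).


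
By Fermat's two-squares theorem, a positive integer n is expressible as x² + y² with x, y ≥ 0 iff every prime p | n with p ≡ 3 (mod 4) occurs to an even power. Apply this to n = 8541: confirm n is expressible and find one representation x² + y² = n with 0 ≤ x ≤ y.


Step 1: Factor n = 8541 = 3^2 · 13 · 73.
Step 2: Check the mod-4 condition on each prime factor: 3 ≡ 3 (mod 4), exponent 2 (must be even); 13 ≡ 1 (mod 4), exponent 1; 73 ≡ 1 (mod 4), exponent 1.
All primes ≡ 3 (mod 4) appear to even exponent (or don't appear), so by the two-squares theorem n IS expressible as a sum of two squares.
Step 3: Build a representation. Group n = k² · m with k = 3 and m = 13 · 73 = 949 (a product of primes ≡ 1 (mod 4)); a representation of m scales to one of n via (k·x)² + (k·y)² = k²(x² + y²). Each prime p ≡ 1 (mod 4) is itself a sum of two squares; find a² by testing p − a² for a perfect square:
  13: 13 − 1² = 12, 13 − 2² = 9 = 3² ⇒ 13 = 2² + 3².
  73: 73 − 1² = 72, 73 − 2² = 69, 73 − 3² = 64 = 8² ⇒ 73 = 3² + 8².
  Combine using the Brahmagupta–Fibonacci identity (a² + b²)(c² + d²) = (ac − bd)² + (ad + bc)² = (ac + bd)² + (ad − bc)²:
  13 · 73 = 949: from (2² + 3²)(3² + 8²), take (2·3 − 3·8, 2·8 + 3·3) = (6 − 24, 16 + 9) = (-18, 25); dropping signs (only squares matter) gives (18, 25); check 18² + 25² = 324 + 625 = 949 ✓.
  Scale by k = 3: (3·18, 3·25) = (54, 75).
Step 4: Order so x ≤ y and verify: 54² + 75² = 2916 + 5625 = 8541 = n. ✓

n = 8541 = 54² + 75² (one valid representation with x ≤ y).


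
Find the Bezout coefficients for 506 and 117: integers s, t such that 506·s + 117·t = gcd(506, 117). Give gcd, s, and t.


Euclidean algorithm on (506, 117) — divide until remainder is 0:
  506 = 4 · 117 + 38
  117 = 3 · 38 + 3
  38 = 12 · 3 + 2
  3 = 1 · 2 + 1
  2 = 2 · 1 + 0
gcd(506, 117) = 1.
Track Bezout coefficients alongside the remainders: start with r₀ = 506 = a·1 + b·0 (s = 1, t = 0) and r₁ = 117 = a·0 + b·1 (s = 0, t = 1); each new remainder r_{k+1} = r_{k-1} − q_k·r_k inherits s_{k+1} = s_{k-1} − q_k·s_k, t_{k+1} = t_{k-1} − q_k·t_k, so r_k = a·s_k + b·t_k at every step:
  q = 4: r = 38, s = 1 − 4·0 = 1, t = 0 − 4·1 = -4  (check: 506·1 + 117·(-4) = 38)
  q = 3: r = 3, s = 0 − 3·1 = -3, t = 1 − 3·(-4) = 13  (check: 506·(-3) + 117·13 = 3)
  q = 12: r = 2, s = 1 − 12·(-3) = 37, t = -4 − 12·13 = -160  (check: 506·37 + 117·(-160) = 2)
  q = 1: r = 1, s = -3 − 1·37 = -40, t = 13 − 1·(-160) = 173  (check: 506·(-40) + 117·173 = 1)
The row with r = 1 (the gcd) gives the Bezout coefficients s = -40, t = 173.
Result: 506 · (-40) + 117 · (173) = 1.

gcd(506, 117) = 1; s = -40, t = 173 (check: 506·(-40) + 117·173 = 1).


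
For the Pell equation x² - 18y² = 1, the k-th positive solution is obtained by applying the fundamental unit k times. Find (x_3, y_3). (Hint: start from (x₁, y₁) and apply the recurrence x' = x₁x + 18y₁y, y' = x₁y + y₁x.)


Step 1: Find the fundamental solution (x₁, y₁) of x² - 18y² = 1.
  Expand √18 as a continued fraction. a₀ = ⌊√18⌋ = 4; iterate m_{k+1} = d_k·a_k − m_k, d_{k+1} = (18 − m_{k+1}²)/d_k, a_{k+1} = ⌊(a₀ + m_{k+1})/d_{k+1}⌋ (starting m₀ = 0, d₀ = 1), with convergents p_k = a_k·p_{k-1} + p_{k-2}, q_k = a_k·q_{k-1} + q_{k-2} (p₋₁ = 1, q₋₁ = 0):
  k = 0: a₀ = 4; p₀/q₀ = 4/1; p₀² − 18·q₀² = 16 − 18 = -2.
  k = 1: m = 4, d = 2, a = ⌊(4 + 4)/2⌋ = 4; p/q = (4·4 + 1)/(4·1 + 0) = 17/4; p² − 18·q² = 289 − 288 = 1.
  The first convergent with p² − 18·q² = 1 gives the fundamental solution (x₁, y₁) = (17, 4).
Step 2: Apply the recurrence (x_{n+1}, y_{n+1}) = (x₁x_n + 18y₁y_n, x₁y_n + y₁x_n) repeatedly.
  From (x_1, y_1) = (17, 4): x_2 = 17·17 + 18·4·4 = 577; y_2 = 17·4 + 4·17 = 136.
  From (x_2, y_2) = (577, 136): x_3 = 17·577 + 18·4·136 = 19601; y_3 = 17·136 + 4·577 = 4620.
Step 3: Verify x_3² - 18·y_3² = 384199201 - 384199200 = 1 (should be 1). ✓

(x_1, y_1) = (17, 4); (x_3, y_3) = (19601, 4620).


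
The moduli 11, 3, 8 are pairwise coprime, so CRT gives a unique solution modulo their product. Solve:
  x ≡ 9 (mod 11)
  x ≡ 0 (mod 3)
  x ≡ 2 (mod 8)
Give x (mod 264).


Moduli 11, 3, 8 are pairwise coprime; by CRT there is a unique solution modulo M = 11 · 3 · 8 = 264.
Solve pairwise, accumulating the modulus:
  Start with x ≡ 9 (mod 11).
  Combine with x ≡ 0 (mod 3): since gcd(11, 3) = 1, we get a unique residue mod 33.
    Write x = 9 + 11·t and substitute into x ≡ 0 (mod 3): 11·t ≡ 0 − 9 = -9 (mod 3).
    Reduce coefficients mod 3: 2·t ≡ 0 (mod 3).
    The inverse of 2 mod 3 is 2 (since 2·2 = 4 = 1·3 + 1), so t ≡ 2·0 = 0 ≡ 0 (mod 3).
    Then x = 9 + 11·0 = 9, valid modulo lcm(11, 3) = 33: x ≡ 9 (mod 33).
  Combine with x ≡ 2 (mod 8): since gcd(33, 8) = 1, we get a unique residue mod 264.
    Write x = 9 + 33·t and substitute into x ≡ 2 (mod 8): 33·t ≡ 2 − 9 = -7 (mod 8).
    Reduce coefficients mod 8: 1·t ≡ 1 (mod 8).
    So t ≡ 1 (mod 8).
    Then x = 9 + 33·1 = 42, valid modulo lcm(33, 8) = 264: x ≡ 42 (mod 264).
Verify: 42 mod 11 = 9 ✓, 42 mod 3 = 0 ✓, 42 mod 8 = 2 ✓.

x ≡ 42 (mod 264).


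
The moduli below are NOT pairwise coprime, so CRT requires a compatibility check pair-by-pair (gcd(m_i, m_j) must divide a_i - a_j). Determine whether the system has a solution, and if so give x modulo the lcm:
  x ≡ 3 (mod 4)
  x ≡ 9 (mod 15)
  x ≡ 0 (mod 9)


Moduli 4, 15, 9 are not pairwise coprime, so CRT works modulo lcm(m_i) when all pairwise compatibility conditions hold.
Pairwise compatibility: gcd(m_i, m_j) must divide a_i - a_j for every pair.
Merge one congruence at a time:
  Start: x ≡ 3 (mod 4).
  Combine with x ≡ 9 (mod 15): gcd(4, 15) = 1; 9 - 3 = 6, which IS divisible by 1, so compatible.
    Write x = 3 + 4·t and substitute into x ≡ 9 (mod 15): 4·t ≡ 9 − 3 = 6 (mod 15).
    The inverse of 4 mod 15 is 4 (since 4·4 = 16 = 1·15 + 1), so t ≡ 4·6 = 24 ≡ 9 (mod 15).
    Then x = 3 + 4·9 = 39, valid modulo lcm(4, 15) = 60: x ≡ 39 (mod 60).
  Combine with x ≡ 0 (mod 9): gcd(60, 9) = 3; 0 - 39 = -39, which IS divisible by 3, so compatible.
    Write x = 39 + 60·t and substitute into x ≡ 0 (mod 9): 60·t ≡ 0 − 39 = -39 (mod 9).
    Divide the congruence (and modulus) by g = 3: 20·t ≡ -13 (mod 3).
    Reduce coefficients mod 3: 2·t ≡ 2 (mod 3).
    The inverse of 2 mod 3 is 2 (since 2·2 = 4 = 1·3 + 1), so t ≡ 2·2 = 4 ≡ 1 (mod 3).
    Then x = 39 + 60·1 = 99, valid modulo lcm(60, 9) = 180: x ≡ 99 (mod 180).
Verify: 99 mod 4 = 3, 99 mod 15 = 9, 99 mod 9 = 0.

x ≡ 99 (mod 180).


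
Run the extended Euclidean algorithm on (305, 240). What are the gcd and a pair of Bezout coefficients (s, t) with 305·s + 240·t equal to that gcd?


Euclidean algorithm on (305, 240) — divide until remainder is 0:
  305 = 1 · 240 + 65
  240 = 3 · 65 + 45
  65 = 1 · 45 + 20
  45 = 2 · 20 + 5
  20 = 4 · 5 + 0
gcd(305, 240) = 5.
Track Bezout coefficients alongside the remainders: start with r₀ = 305 = a·1 + b·0 (s = 1, t = 0) and r₁ = 240 = a·0 + b·1 (s = 0, t = 1); each new remainder r_{k+1} = r_{k-1} − q_k·r_k inherits s_{k+1} = s_{k-1} − q_k·s_k, t_{k+1} = t_{k-1} − q_k·t_k, so r_k = a·s_k + b·t_k at every step:
  q = 1: r = 65, s = 1 − 1·0 = 1, t = 0 − 1·1 = -1  (check: 305·1 + 240·(-1) = 65)
  q = 3: r = 45, s = 0 − 3·1 = -3, t = 1 − 3·(-1) = 4  (check: 305·(-3) + 240·4 = 45)
  q = 1: r = 20, s = 1 − 1·(-3) = 4, t = -1 − 1·4 = -5  (check: 305·4 + 240·(-5) = 20)
  q = 2: r = 5, s = -3 − 2·4 = -11, t = 4 − 2·(-5) = 14  (check: 305·(-11) + 240·14 = 5)
The row with r = 5 (the gcd) gives the Bezout coefficients s = -11, t = 14.
Result: 305 · (-11) + 240 · (14) = 5.

gcd(305, 240) = 5; s = -11, t = 14 (check: 305·(-11) + 240·14 = 5).


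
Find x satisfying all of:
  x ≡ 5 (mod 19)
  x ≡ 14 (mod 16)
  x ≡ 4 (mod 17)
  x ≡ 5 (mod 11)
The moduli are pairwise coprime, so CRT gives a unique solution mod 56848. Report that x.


Product of moduli M = 19 · 16 · 17 · 11 = 56848.
Merge one congruence at a time:
  Start: x ≡ 5 (mod 19).
  Combine with x ≡ 14 (mod 16); new modulus lcm = 304.
    Write x = 5 + 19·t and substitute into x ≡ 14 (mod 16): 19·t ≡ 14 − 5 = 9 (mod 16).
    Reduce coefficients mod 16: 3·t ≡ 9 (mod 16).
    The inverse of 3 mod 16 is 11 (since 3·11 = 33 = 2·16 + 1), so t ≡ 11·9 = 99 ≡ 3 (mod 16).
    Then x = 5 + 19·3 = 62, valid modulo lcm(19, 16) = 304: x ≡ 62 (mod 304).
  Combine with x ≡ 4 (mod 17); new modulus lcm = 5168.
    Write x = 62 + 304·t and substitute into x ≡ 4 (mod 17): 304·t ≡ 4 − 62 = -58 (mod 17).
    Reduce coefficients mod 17: 15·t ≡ 10 (mod 17).
    The inverse of 15 mod 17 is 8 (since 15·8 = 120 = 7·17 + 1), so t ≡ 8·10 = 80 ≡ 12 (mod 17).
    Then x = 62 + 304·12 = 3710, valid modulo lcm(304, 17) = 5168: x ≡ 3710 (mod 5168).
  Combine with x ≡ 5 (mod 11); new modulus lcm = 56848.
    Write x = 3710 + 5168·t and substitute into x ≡ 5 (mod 11): 5168·t ≡ 5 − 3710 = -3705 (mod 11).
    Reduce coefficients mod 11: 9·t ≡ 2 (mod 11).
    The inverse of 9 mod 11 is 5 (since 9·5 = 45 = 4·11 + 1), so t ≡ 5·2 = 10 ≡ 10 (mod 11).
    Then x = 3710 + 5168·10 = 55390, valid modulo lcm(5168, 11) = 56848: x ≡ 55390 (mod 56848).
Verify against each original: 55390 mod 19 = 5, 55390 mod 16 = 14, 55390 mod 17 = 4, 55390 mod 11 = 5.

x ≡ 55390 (mod 56848).


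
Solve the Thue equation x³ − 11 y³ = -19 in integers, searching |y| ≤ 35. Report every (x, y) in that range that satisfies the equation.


The equation is x³ - 11y³ = -19. For fixed y, x³ = 11·y³ − 19, so a solution requires the RHS to be a perfect cube.
Strategy: iterate y from -35 to 35, compute RHS = 11·y³ − 19, and check whether it is a (positive or negative) perfect cube.
Check small values of y:
  y = 0: RHS = -19 is not a perfect cube.
  y = 1: RHS = -8 = (-2)³ ⇒ x = -2 works.
  y = -1: RHS = -30 is not a perfect cube.
  y = 2: RHS = 69 is not a perfect cube.
  y = -2: RHS = -107 is not a perfect cube.
  y = 3: RHS = 278 is not a perfect cube.
  y = -3: RHS = -316 is not a perfect cube.
Continuing, at y = 9: RHS = 8000 = (20)³ ⇒ x = 20 works.
Searching the remaining y in |y| ≤ 35 finds no further solutions.
Collected solutions: (-2, 1), (20, 9).

Solutions (with |y| ≤ 35): (-2, 1), (20, 9).


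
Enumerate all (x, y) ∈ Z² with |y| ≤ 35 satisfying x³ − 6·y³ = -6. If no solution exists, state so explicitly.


The equation is x³ - 6y³ = -6. For fixed y, x³ = 6·y³ − 6, so a solution requires the RHS to be a perfect cube.
Strategy: iterate y from -35 to 35, compute RHS = 6·y³ − 6, and check whether it is a (positive or negative) perfect cube.
Check small values of y:
  y = 0: RHS = -6 is not a perfect cube.
  y = 1: RHS = 0 = (0)³ ⇒ x = 0 works.
  y = -1: RHS = -12 is not a perfect cube.
  y = 2: RHS = 42 is not a perfect cube.
  y = -2: RHS = -54 is not a perfect cube.
  y = 3: RHS = 156 is not a perfect cube.
  y = -3: RHS = -168 is not a perfect cube.
Continuing the search up to |y| = 35 finds no further solutions beyond those listed.
Collected solutions: (0, 1).

Solutions (with |y| ≤ 35): (0, 1).


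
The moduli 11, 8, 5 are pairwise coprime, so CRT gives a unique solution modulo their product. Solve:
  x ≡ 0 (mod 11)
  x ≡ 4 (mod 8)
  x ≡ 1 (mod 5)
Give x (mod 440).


Moduli 11, 8, 5 are pairwise coprime; by CRT there is a unique solution modulo M = 11 · 8 · 5 = 440.
Solve pairwise, accumulating the modulus:
  Start with x ≡ 0 (mod 11).
  Combine with x ≡ 4 (mod 8): since gcd(11, 8) = 1, we get a unique residue mod 88.
    Write x = 0 + 11·t and substitute into x ≡ 4 (mod 8): 11·t ≡ 4 − 0 = 4 (mod 8).
    Reduce coefficients mod 8: 3·t ≡ 4 (mod 8).
    The inverse of 3 mod 8 is 3 (since 3·3 = 9 = 1·8 + 1), so t ≡ 3·4 = 12 ≡ 4 (mod 8).
    Then x = 0 + 11·4 = 44, valid modulo lcm(11, 8) = 88: x ≡ 44 (mod 88).
  Combine with x ≡ 1 (mod 5): since gcd(88, 5) = 1, we get a unique residue mod 440.
    Write x = 44 + 88·t and substitute into x ≡ 1 (mod 5): 88·t ≡ 1 − 44 = -43 (mod 5).
    Reduce coefficients mod 5: 3·t ≡ 2 (mod 5).
    The inverse of 3 mod 5 is 2 (since 3·2 = 6 = 1·5 + 1), so t ≡ 2·2 = 4 ≡ 4 (mod 5).
    Then x = 44 + 88·4 = 396, valid modulo lcm(88, 5) = 440: x ≡ 396 (mod 440).
Verify: 396 mod 11 = 0 ✓, 396 mod 8 = 4 ✓, 396 mod 5 = 1 ✓.

x ≡ 396 (mod 440).


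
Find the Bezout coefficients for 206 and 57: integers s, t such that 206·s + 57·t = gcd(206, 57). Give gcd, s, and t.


Euclidean algorithm on (206, 57) — divide until remainder is 0:
  206 = 3 · 57 + 35
  57 = 1 · 35 + 22
  35 = 1 · 22 + 13
  22 = 1 · 13 + 9
  13 = 1 · 9 + 4
  9 = 2 · 4 + 1
  4 = 4 · 1 + 0
gcd(206, 57) = 1.
Track Bezout coefficients alongside the remainders: start with r₀ = 206 = a·1 + b·0 (s = 1, t = 0) and r₁ = 57 = a·0 + b·1 (s = 0, t = 1); each new remainder r_{k+1} = r_{k-1} − q_k·r_k inherits s_{k+1} = s_{k-1} − q_k·s_k, t_{k+1} = t_{k-1} − q_k·t_k, so r_k = a·s_k + b·t_k at every step:
  q = 3: r = 35, s = 1 − 3·0 = 1, t = 0 − 3·1 = -3  (check: 206·1 + 57·(-3) = 35)
  q = 1: r = 22, s = 0 − 1·1 = -1, t = 1 − 1·(-3) = 4  (check: 206·(-1) + 57·4 = 22)
  q = 1: r = 13, s = 1 − 1·(-1) = 2, t = -3 − 1·4 = -7  (check: 206·2 + 57·(-7) = 13)
  q = 1: r = 9, s = -1 − 1·2 = -3, t = 4 − 1·(-7) = 11  (check: 206·(-3) + 57·11 = 9)
  q = 1: r = 4, s = 2 − 1·(-3) = 5, t = -7 − 1·11 = -18  (check: 206·5 + 57·(-18) = 4)
  q = 2: r = 1, s = -3 − 2·5 = -13, t = 11 − 2·(-18) = 47  (check: 206·(-13) + 57·47 = 1)
The row with r = 1 (the gcd) gives the Bezout coefficients s = -13, t = 47.
Result: 206 · (-13) + 57 · (47) = 1.

gcd(206, 57) = 1; s = -13, t = 47 (check: 206·(-13) + 57·47 = 1).


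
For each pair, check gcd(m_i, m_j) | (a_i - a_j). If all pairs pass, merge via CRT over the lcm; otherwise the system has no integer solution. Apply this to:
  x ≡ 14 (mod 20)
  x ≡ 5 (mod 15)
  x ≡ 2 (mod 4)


Moduli 20, 15, 4 are not pairwise coprime, so CRT works modulo lcm(m_i) when all pairwise compatibility conditions hold.
Pairwise compatibility: gcd(m_i, m_j) must divide a_i - a_j for every pair.
Merge one congruence at a time:
  Start: x ≡ 14 (mod 20).
  Combine with x ≡ 5 (mod 15): gcd(20, 15) = 5, and 5 - 14 = -9 is NOT divisible by 5.
    ⇒ system is inconsistent (no integer solution).

No solution (the system is inconsistent).


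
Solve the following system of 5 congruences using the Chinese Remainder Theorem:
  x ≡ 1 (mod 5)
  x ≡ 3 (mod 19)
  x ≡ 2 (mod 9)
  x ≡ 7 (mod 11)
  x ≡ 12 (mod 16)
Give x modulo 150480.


Product of moduli M = 5 · 19 · 9 · 11 · 16 = 150480.
Merge one congruence at a time:
  Start: x ≡ 1 (mod 5).
  Combine with x ≡ 3 (mod 19); new modulus lcm = 95.
    Write x = 1 + 5·t and substitute into x ≡ 3 (mod 19): 5·t ≡ 3 − 1 = 2 (mod 19).
    The inverse of 5 mod 19 is 4 (since 5·4 = 20 = 1·19 + 1), so t ≡ 4·2 = 8 ≡ 8 (mod 19).
    Then x = 1 + 5·8 = 41, valid modulo lcm(5, 19) = 95: x ≡ 41 (mod 95).
  Combine with x ≡ 2 (mod 9); new modulus lcm = 855.
    Write x = 41 + 95·t and substitute into x ≡ 2 (mod 9): 95·t ≡ 2 − 41 = -39 (mod 9).
    Reduce coefficients mod 9: 5·t ≡ 6 (mod 9).
    The inverse of 5 mod 9 is 2 (since 5·2 = 10 = 1·9 + 1), so t ≡ 2·6 = 12 ≡ 3 (mod 9).
    Then x = 41 + 95·3 = 326, valid modulo lcm(95, 9) = 855: x ≡ 326 (mod 855).
  Combine with x ≡ 7 (mod 11); new modulus lcm = 9405.
    Write x = 326 + 855·t and substitute into x ≡ 7 (mod 11): 855·t ≡ 7 − 326 = -319 (mod 11).
    Reduce coefficients mod 11: 8·t ≡ 0 (mod 11).
    The inverse of 8 mod 11 is 7 (since 8·7 = 56 = 5·11 + 1), so t ≡ 7·0 = 0 ≡ 0 (mod 11).
    Then x = 326 + 855·0 = 326, valid modulo lcm(855, 11) = 9405: x ≡ 326 (mod 9405).
  Combine with x ≡ 12 (mod 16); new modulus lcm = 150480.
    Write x = 326 + 9405·t and substitute into x ≡ 12 (mod 16): 9405·t ≡ 12 − 326 = -314 (mod 16).
    Reduce coefficients mod 16: 13·t ≡ 6 (mod 16).
    The inverse of 13 mod 16 is 5 (since 13·5 = 65 = 4·16 + 1), so t ≡ 5·6 = 30 ≡ 14 (mod 16).
    Then x = 326 + 9405·14 = 131996, valid modulo lcm(9405, 16) = 150480: x ≡ 131996 (mod 150480).
Verify against each original: 131996 mod 5 = 1, 131996 mod 19 = 3, 131996 mod 9 = 2, 131996 mod 11 = 7, 131996 mod 16 = 12.

x ≡ 131996 (mod 150480).


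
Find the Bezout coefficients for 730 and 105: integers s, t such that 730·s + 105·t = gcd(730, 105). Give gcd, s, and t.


Euclidean algorithm on (730, 105) — divide until remainder is 0:
  730 = 6 · 105 + 100
  105 = 1 · 100 + 5
  100 = 20 · 5 + 0
gcd(730, 105) = 5.
Track Bezout coefficients alongside the remainders: start with r₀ = 730 = a·1 + b·0 (s = 1, t = 0) and r₁ = 105 = a·0 + b·1 (s = 0, t = 1); each new remainder r_{k+1} = r_{k-1} − q_k·r_k inherits s_{k+1} = s_{k-1} − q_k·s_k, t_{k+1} = t_{k-1} − q_k·t_k, so r_k = a·s_k + b·t_k at every step:
  q = 6: r = 100, s = 1 − 6·0 = 1, t = 0 − 6·1 = -6  (check: 730·1 + 105·(-6) = 100)
  q = 1: r = 5, s = 0 − 1·1 = -1, t = 1 − 1·(-6) = 7  (check: 730·(-1) + 105·7 = 5)
The row with r = 5 (the gcd) gives the Bezout coefficients s = -1, t = 7.
Result: 730 · (-1) + 105 · (7) = 5.

gcd(730, 105) = 5; s = -1, t = 7 (check: 730·(-1) + 105·7 = 5).


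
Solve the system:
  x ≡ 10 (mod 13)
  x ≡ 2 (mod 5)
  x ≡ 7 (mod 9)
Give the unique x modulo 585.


Moduli 13, 5, 9 are pairwise coprime; by CRT there is a unique solution modulo M = 13 · 5 · 9 = 585.
Solve pairwise, accumulating the modulus:
  Start with x ≡ 10 (mod 13).
  Combine with x ≡ 2 (mod 5): since gcd(13, 5) = 1, we get a unique residue mod 65.
    Write x = 10 + 13·t and substitute into x ≡ 2 (mod 5): 13·t ≡ 2 − 10 = -8 (mod 5).
    Reduce coefficients mod 5: 3·t ≡ 2 (mod 5).
    The inverse of 3 mod 5 is 2 (since 3·2 = 6 = 1·5 + 1), so t ≡ 2·2 = 4 ≡ 4 (mod 5).
    Then x = 10 + 13·4 = 62, valid modulo lcm(13, 5) = 65: x ≡ 62 (mod 65).
  Combine with x ≡ 7 (mod 9): since gcd(65, 9) = 1, we get a unique residue mod 585.
    Write x = 62 + 65·t and substitute into x ≡ 7 (mod 9): 65·t ≡ 7 − 62 = -55 (mod 9).
    Reduce coefficients mod 9: 2·t ≡ 8 (mod 9).
    The inverse of 2 mod 9 is 5 (since 2·5 = 10 = 1·9 + 1), so t ≡ 5·8 = 40 ≡ 4 (mod 9).
    Then x = 62 + 65·4 = 322, valid modulo lcm(65, 9) = 585: x ≡ 322 (mod 585).
Verify: 322 mod 13 = 10 ✓, 322 mod 5 = 2 ✓, 322 mod 9 = 7 ✓.

x ≡ 322 (mod 585).


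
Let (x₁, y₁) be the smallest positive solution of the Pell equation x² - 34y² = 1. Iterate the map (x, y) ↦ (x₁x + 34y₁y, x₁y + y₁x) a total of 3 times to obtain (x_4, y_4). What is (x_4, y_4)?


Step 1: Find the fundamental solution (x₁, y₁) of x² - 34y² = 1.
  Expand √34 as a continued fraction. a₀ = ⌊√34⌋ = 5; iterate m_{k+1} = d_k·a_k − m_k, d_{k+1} = (34 − m_{k+1}²)/d_k, a_{k+1} = ⌊(a₀ + m_{k+1})/d_{k+1}⌋ (starting m₀ = 0, d₀ = 1), with convergents p_k = a_k·p_{k-1} + p_{k-2}, q_k = a_k·q_{k-1} + q_{k-2} (p₋₁ = 1, q₋₁ = 0):
  k = 0: a₀ = 5; p₀/q₀ = 5/1; p₀² − 34·q₀² = 25 − 34 = -9.
  k = 1: m = 5, d = 9, a = ⌊(5 + 5)/9⌋ = 1; p/q = (1·5 + 1)/(1·1 + 0) = 6/1; p² − 34·q² = 36 − 34 = 2.
  k = 2: m = 4, d = 2, a = ⌊(5 + 4)/2⌋ = 4; p/q = (4·6 + 5)/(4·1 + 1) = 29/5; p² − 34·q² = 841 − 850 = -9.
  k = 3: m = 4, d = 9, a = ⌊(5 + 4)/9⌋ = 1; p/q = (1·29 + 6)/(1·5 + 1) = 35/6; p² − 34·q² = 1225 − 1224 = 1.
  The first convergent with p² − 34·q² = 1 gives the fundamental solution (x₁, y₁) = (35, 6).
Step 2: Apply the recurrence (x_{n+1}, y_{n+1}) = (x₁x_n + 34y₁y_n, x₁y_n + y₁x_n) repeatedly.
  From (x_1, y_1) = (35, 6): x_2 = 35·35 + 34·6·6 = 2449; y_2 = 35·6 + 6·35 = 420.
  From (x_2, y_2) = (2449, 420): x_3 = 35·2449 + 34·6·420 = 171395; y_3 = 35·420 + 6·2449 = 29394.
  From (x_3, y_3) = (171395, 29394): x_4 = 35·171395 + 34·6·29394 = 11995201; y_4 = 35·29394 + 6·171395 = 2057160.
Step 3: Verify x_4² - 34·y_4² = 143884847030401 - 143884847030400 = 1 (should be 1). ✓

(x_1, y_1) = (35, 6); (x_4, y_4) = (11995201, 2057160).


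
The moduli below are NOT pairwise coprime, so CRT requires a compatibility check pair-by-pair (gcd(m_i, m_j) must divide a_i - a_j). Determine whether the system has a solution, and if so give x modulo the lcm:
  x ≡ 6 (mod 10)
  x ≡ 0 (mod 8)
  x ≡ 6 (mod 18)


Moduli 10, 8, 18 are not pairwise coprime, so CRT works modulo lcm(m_i) when all pairwise compatibility conditions hold.
Pairwise compatibility: gcd(m_i, m_j) must divide a_i - a_j for every pair.
Merge one congruence at a time:
  Start: x ≡ 6 (mod 10).
  Combine with x ≡ 0 (mod 8): gcd(10, 8) = 2; 0 - 6 = -6, which IS divisible by 2, so compatible.
    Write x = 6 + 10·t and substitute into x ≡ 0 (mod 8): 10·t ≡ 0 − 6 = -6 (mod 8).
    Divide the congruence (and modulus) by g = 2: 5·t ≡ -3 (mod 4).
    Reduce coefficients mod 4: 1·t ≡ 1 (mod 4).
    So t ≡ 1 (mod 4).
    Then x = 6 + 10·1 = 16, valid modulo lcm(10, 8) = 40: x ≡ 16 (mod 40).
  Combine with x ≡ 6 (mod 18): gcd(40, 18) = 2; 6 - 16 = -10, which IS divisible by 2, so compatible.
    Write x = 16 + 40·t and substitute into x ≡ 6 (mod 18): 40·t ≡ 6 − 16 = -10 (mod 18).
    Divide the congruence (and modulus) by g = 2: 20·t ≡ -5 (mod 9).
    Reduce coefficients mod 9: 2·t ≡ 4 (mod 9).
    The inverse of 2 mod 9 is 5 (since 2·5 = 10 = 1·9 + 1), so t ≡ 5·4 = 20 ≡ 2 (mod 9).
    Then x = 16 + 40·2 = 96, valid modulo lcm(40, 18) = 360: x ≡ 96 (mod 360).
Verify: 96 mod 10 = 6, 96 mod 8 = 0, 96 mod 18 = 6.

x ≡ 96 (mod 360).


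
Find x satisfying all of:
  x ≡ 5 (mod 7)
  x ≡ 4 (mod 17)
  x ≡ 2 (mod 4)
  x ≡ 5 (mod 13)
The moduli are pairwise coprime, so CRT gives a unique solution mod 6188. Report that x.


Product of moduli M = 7 · 17 · 4 · 13 = 6188.
Merge one congruence at a time:
  Start: x ≡ 5 (mod 7).
  Combine with x ≡ 4 (mod 17); new modulus lcm = 119.
    Write x = 5 + 7·t and substitute into x ≡ 4 (mod 17): 7·t ≡ 4 − 5 = -1 (mod 17).
    Reduce coefficients mod 17: 7·t ≡ 16 (mod 17).
    The inverse of 7 mod 17 is 5 (since 7·5 = 35 = 2·17 + 1), so t ≡ 5·16 = 80 ≡ 12 (mod 17).
    Then x = 5 + 7·12 = 89, valid modulo lcm(7, 17) = 119: x ≡ 89 (mod 119).
  Combine with x ≡ 2 (mod 4); new modulus lcm = 476.
    Write x = 89 + 119·t and substitute into x ≡ 2 (mod 4): 119·t ≡ 2 − 89 = -87 (mod 4).
    Reduce coefficients mod 4: 3·t ≡ 1 (mod 4).
    The inverse of 3 mod 4 is 3 (since 3·3 = 9 = 2·4 + 1), so t ≡ 3·1 = 3 ≡ 3 (mod 4).
    Then x = 89 + 119·3 = 446, valid modulo lcm(119, 4) = 476: x ≡ 446 (mod 476).
  Combine with x ≡ 5 (mod 13); new modulus lcm = 6188.
    Write x = 446 + 476·t and substitute into x ≡ 5 (mod 13): 476·t ≡ 5 − 446 = -441 (mod 13).
    Reduce coefficients mod 13: 8·t ≡ 1 (mod 13).
    The inverse of 8 mod 13 is 5 (since 8·5 = 40 = 3·13 + 1), so t ≡ 5·1 = 5 ≡ 5 (mod 13).
    Then x = 446 + 476·5 = 2826, valid modulo lcm(476, 13) = 6188: x ≡ 2826 (mod 6188).
Verify against each original: 2826 mod 7 = 5, 2826 mod 17 = 4, 2826 mod 4 = 2, 2826 mod 13 = 5.

x ≡ 2826 (mod 6188).
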